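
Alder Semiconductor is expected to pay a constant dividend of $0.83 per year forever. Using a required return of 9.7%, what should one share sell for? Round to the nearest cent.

$8.56

Zero-growth DDM (perpetuity): P₀ = D/r = 0.83 / 0.097 = 8.5567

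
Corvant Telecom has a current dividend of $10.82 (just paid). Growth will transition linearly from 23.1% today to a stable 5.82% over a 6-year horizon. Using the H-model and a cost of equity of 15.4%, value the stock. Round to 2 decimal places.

$178.07

H-model: P₀ = D₀[(1+g_L) + H(g_S−g_L)]/(r−g_L), with H = 6/2 = 3.
P₀ = 10.82 × [(1+0.0582) + 3×(0.231−0.0582)] / (0.154−0.0582)
   = 10.82 × 1.5766 / 0.0958 = 178.0669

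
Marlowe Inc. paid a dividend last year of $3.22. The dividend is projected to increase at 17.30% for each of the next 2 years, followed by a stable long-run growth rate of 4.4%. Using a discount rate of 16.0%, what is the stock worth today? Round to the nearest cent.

$36.18

Two-stage DDM. Project D₁…D_2 at 0.173, terminal growth 0.044, discount at r = 0.16.
D_1 = 3.7771
D_2 = 4.4305
Terminal value at t=2: TV = D_3/(r−g) = 4.6254/(0.16−0.044) = 39.8744
P₀ = 3.7771/(1+0.16)^1 + 4.4305/(1+0.16)^2 + 39.8744/(1+0.16)^2 = 36.1819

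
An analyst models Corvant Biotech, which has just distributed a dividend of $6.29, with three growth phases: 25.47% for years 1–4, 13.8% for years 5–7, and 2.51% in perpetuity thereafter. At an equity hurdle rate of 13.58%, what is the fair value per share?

Three-stage DDM. Project D₁…D_7; terminal Gordon value at t=7 with g = 0.0251; discount at r = 0.1358.
D_1 = 7.8921
D_2 = 9.9022
D_3 = 12.4243
D_4 = 15.5887
D_5 = 17.7400
D_6 = 20.1881
D_7 = 22.9740
TV_7 = 23.5507/(0.1358−0.0251) = 212.7432
P₀ = Σ Dₜ/(1+r)ᵗ + TV_7/(1+r)^7 = 147.9263

$147.93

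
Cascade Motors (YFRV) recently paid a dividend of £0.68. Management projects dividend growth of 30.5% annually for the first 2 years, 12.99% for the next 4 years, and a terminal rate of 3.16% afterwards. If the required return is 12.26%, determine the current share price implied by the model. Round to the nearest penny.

£16.14

Three-stage DDM. Project D₁…D_6; terminal Gordon value at t=6 with g = 0.0316; discount at r = 0.1226.
D_1 = 0.8874
D_2 = 1.1581
D_3 = 1.3085
D_4 = 1.4785
D_5 = 1.6705
D_6 = 1.8875
TV_6 = 1.9472/(0.1226−0.0316) = 21.3973
P₀ = Σ Dₜ/(1+r)ᵗ + TV_6/(1+r)^6 = 16.1360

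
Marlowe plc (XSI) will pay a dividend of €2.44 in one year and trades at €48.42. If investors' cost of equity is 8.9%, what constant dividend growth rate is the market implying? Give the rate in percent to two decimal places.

From P₀ = D₁/(r − g), the implied growth is g = r − D₁/P₀.
g = 0.089 − 2.44/48.42 = 0.089 − 0.05039 = 0.03861

3.86%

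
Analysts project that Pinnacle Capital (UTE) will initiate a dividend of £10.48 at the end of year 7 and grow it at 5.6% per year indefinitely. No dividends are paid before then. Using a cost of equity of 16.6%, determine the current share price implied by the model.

£37.91

Deferred-dividend DDM. At t=6 the remaining stream is a growing perpetuity with first payment D_7 = 10.48.
V_6 = D_7/(r−g) = 10.48/(0.166−0.056) = 95.2727
P₀ = V_6/(1+r)^6 = 95.2727/(1+0.166)^6 = 37.9121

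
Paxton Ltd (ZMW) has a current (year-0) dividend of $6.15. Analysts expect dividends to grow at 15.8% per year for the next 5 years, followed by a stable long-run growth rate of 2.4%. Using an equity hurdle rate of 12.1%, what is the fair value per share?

$110.30

Two-stage DDM. Project D₁…D_5 at 0.158, terminal growth 0.024, discount at r = 0.121.
D_1 = 7.1217
D_2 = 8.2469
D_3 = 9.5499
D_4 = 11.0588
D_5 = 12.8061
Terminal value at t=5: TV = D_6/(r−g) = 13.1135/(0.121−0.024) = 135.1905
P₀ = 7.1217/(1+0.121)^1 + 8.2469/(1+0.121)^2 + 9.5499/(1+0.121)^3 + 11.0588/(1+0.121)^4 + 12.8061/(1+0.121)^5 + 135.1905/(1+0.121)^5 = 110.3014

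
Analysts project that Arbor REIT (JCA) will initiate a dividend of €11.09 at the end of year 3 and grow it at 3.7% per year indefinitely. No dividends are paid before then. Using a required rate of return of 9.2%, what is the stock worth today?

Deferred-dividend DDM. At t=2 the remaining stream is a growing perpetuity with first payment D_3 = 11.09.
V_2 = D_3/(r−g) = 11.09/(0.092−0.037) = 201.6364
P₀ = V_2/(1+r)^2 = 201.6364/(1+0.092)^2 = 169.0922

€169.09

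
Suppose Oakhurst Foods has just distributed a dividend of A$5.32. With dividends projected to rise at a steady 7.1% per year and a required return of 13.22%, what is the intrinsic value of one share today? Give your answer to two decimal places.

A$93.10

Gordon growth model: P₀ = D₁/(r − g). D₁ = 5.32 × (1 + 0.071) = 5.6977.
P₀ = 5.6977 / (0.1322 − 0.071) = 5.6977 / 0.0612 = 93.1000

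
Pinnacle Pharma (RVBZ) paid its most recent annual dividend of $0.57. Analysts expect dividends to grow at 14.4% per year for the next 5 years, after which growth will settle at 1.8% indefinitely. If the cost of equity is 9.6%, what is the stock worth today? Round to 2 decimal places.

$12.46

Two-stage DDM. Project D₁…D_5 at 0.144, terminal growth 0.018, discount at r = 0.096.
D_1 = 0.6521
D_2 = 0.7460
D_3 = 0.8534
D_4 = 0.9763
D_5 = 1.1169
Terminal value at t=5: TV = D_6/(r−g) = 1.1370/(0.096−0.018) = 14.5767
P₀ = 0.6521/(1+0.096)^1 + 0.7460/(1+0.096)^2 + 0.8534/(1+0.096)^3 + 0.9763/(1+0.096)^4 + 1.1169/(1+0.096)^5 + 14.5767/(1+0.096)^5 = 12.4644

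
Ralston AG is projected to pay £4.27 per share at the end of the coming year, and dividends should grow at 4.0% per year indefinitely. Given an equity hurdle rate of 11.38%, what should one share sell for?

Gordon growth model: P₀ = D₁/(r − g), with D₁ = 4.27 given directly.
P₀ = 4.2700 / (0.1138 − 0.04) = 4.2700 / 0.0738 = 57.8591

£57.86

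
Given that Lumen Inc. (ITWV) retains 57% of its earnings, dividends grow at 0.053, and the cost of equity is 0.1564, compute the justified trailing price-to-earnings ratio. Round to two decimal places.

Payout ratio b = 1 − 0.57 = 0.43.
Justified trailing P/E = b(1+g)/(r−g) = 0.43×(1+0.053)/(0.1564−0.053) = 4.3790

4.38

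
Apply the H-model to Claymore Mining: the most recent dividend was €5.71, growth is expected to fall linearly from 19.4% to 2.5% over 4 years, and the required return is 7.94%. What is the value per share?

H-model: P₀ = D₀[(1+g_L) + H(g_S−g_L)]/(r−g_L), with H = 4/2 = 2.
P₀ = 5.71 × [(1+0.025) + 2×(0.194−0.025)] / (0.0794−0.025)
   = 5.71 × 1.3630 / 0.0544 = 143.0649

€143.06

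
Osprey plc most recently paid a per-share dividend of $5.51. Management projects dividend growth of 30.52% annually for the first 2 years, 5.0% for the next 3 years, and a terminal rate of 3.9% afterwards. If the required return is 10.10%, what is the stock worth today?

$147.97

Three-stage DDM. Project D₁…D_5; terminal Gordon value at t=5 with g = 0.039; discount at r = 0.101.
D_1 = 7.1917
D_2 = 9.3865
D_3 = 9.8559
D_4 = 10.3487
D_5 = 10.8661
TV_5 = 11.2899/(0.101−0.039) = 182.0948
P₀ = Σ Dₜ/(1+r)ᵗ + TV_5/(1+r)^5 = 147.9730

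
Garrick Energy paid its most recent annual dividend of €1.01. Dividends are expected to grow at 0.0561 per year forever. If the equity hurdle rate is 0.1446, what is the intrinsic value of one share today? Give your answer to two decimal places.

Gordon growth model: P₀ = D₁/(r − g). D₁ = 1.01 × (1 + 0.0561) = 1.0667.
P₀ = 1.0667 / (0.1446 − 0.0561) = 1.0667 / 0.0885 = 12.0527

€12.05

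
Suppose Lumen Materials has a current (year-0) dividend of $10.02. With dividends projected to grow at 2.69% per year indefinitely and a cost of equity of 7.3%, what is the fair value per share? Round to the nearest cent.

Gordon growth model: P₀ = D₁/(r − g). D₁ = 10.02 × (1 + 0.0269) = 10.2895.
P₀ = 10.2895 / (0.073 − 0.0269) = 10.2895 / 0.0461 = 223.2004

$223.20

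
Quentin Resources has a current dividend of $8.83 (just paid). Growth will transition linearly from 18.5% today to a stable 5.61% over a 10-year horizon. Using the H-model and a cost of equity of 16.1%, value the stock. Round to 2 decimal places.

H-model: P₀ = D₀[(1+g_L) + H(g_S−g_L)]/(r−g_L), with H = 10/2 = 5.
P₀ = 8.83 × [(1+0.0561) + 5×(0.185−0.0561)] / (0.161−0.0561)
   = 8.83 × 1.7006 / 0.1049 = 143.1487

$143.15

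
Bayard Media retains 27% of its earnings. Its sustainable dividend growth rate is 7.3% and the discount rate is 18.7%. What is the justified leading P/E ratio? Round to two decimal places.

6.40

Payout ratio b = 1 − 0.27 = 0.73.
Justified leading P/E = b/(r−g) = 0.73/(0.187−0.073) = 6.4035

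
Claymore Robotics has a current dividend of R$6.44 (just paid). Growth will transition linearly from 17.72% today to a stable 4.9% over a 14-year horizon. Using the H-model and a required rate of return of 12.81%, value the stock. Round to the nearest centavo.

H-model: P₀ = D₀[(1+g_L) + H(g_S−g_L)]/(r−g_L), with H = 14/2 = 7.
P₀ = 6.44 × [(1+0.049) + 7×(0.1772−0.049)] / (0.1281−0.049)
   = 6.44 × 1.9464 / 0.0791 = 158.4680

R$158.47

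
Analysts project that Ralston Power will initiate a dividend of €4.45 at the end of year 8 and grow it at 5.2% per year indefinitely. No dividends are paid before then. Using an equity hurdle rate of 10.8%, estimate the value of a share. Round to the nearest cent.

€38.76

Deferred-dividend DDM. At t=7 the remaining stream is a growing perpetuity with first payment D_8 = 4.45.
V_7 = D_8/(r−g) = 4.45/(0.108−0.052) = 79.4643
P₀ = V_7/(1+r)^7 = 79.4643/(1+0.108)^7 = 38.7609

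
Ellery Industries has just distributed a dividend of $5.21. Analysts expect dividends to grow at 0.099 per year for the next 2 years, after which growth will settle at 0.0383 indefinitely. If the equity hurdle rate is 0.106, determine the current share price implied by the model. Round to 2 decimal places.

Two-stage DDM. Project D₁…D_2 at 0.099, terminal growth 0.0383, discount at r = 0.106.
D_1 = 5.7258
D_2 = 6.2926
Terminal value at t=2: TV = D_3/(r−g) = 6.5337/(0.106−0.0383) = 96.5089
P₀ = 5.7258/(1+0.106)^1 + 6.2926/(1+0.106)^2 + 96.5089/(1+0.106)^2 = 89.2177

$89.22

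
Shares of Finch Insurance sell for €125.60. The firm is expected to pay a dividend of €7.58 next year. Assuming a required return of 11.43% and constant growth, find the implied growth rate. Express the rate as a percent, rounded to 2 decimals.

5.39%

From P₀ = D₁/(r − g), the implied growth is g = r − D₁/P₀.
g = 0.1143 − 7.58/125.60 = 0.1143 − 0.06035 = 0.05395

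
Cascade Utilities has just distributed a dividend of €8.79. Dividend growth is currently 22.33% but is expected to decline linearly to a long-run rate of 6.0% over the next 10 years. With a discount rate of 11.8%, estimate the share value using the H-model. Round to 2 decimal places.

€284.39

H-model: P₀ = D₀[(1+g_L) + H(g_S−g_L)]/(r−g_L), with H = 10/2 = 5.
P₀ = 8.79 × [(1+0.06) + 5×(0.2233−0.06)] / (0.118−0.06)
   = 8.79 × 1.8765 / 0.058 = 284.3868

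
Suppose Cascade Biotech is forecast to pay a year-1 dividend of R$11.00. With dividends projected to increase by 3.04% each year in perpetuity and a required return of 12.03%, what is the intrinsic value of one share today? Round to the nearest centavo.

R$122.36

Gordon growth model: P₀ = D₁/(r − g), with D₁ = 11.00 given directly.
P₀ = 11.0000 / (0.1203 − 0.0304) = 11.0000 / 0.0899 = 122.3582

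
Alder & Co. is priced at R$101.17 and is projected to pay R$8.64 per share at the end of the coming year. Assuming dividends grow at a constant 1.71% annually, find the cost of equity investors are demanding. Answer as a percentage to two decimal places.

Rearranging the constant-growth DDM: r = D₁/P₀ + g.
r = 8.6400 / 101.17 + 0.0171 = 0.08540 + 0.0171 = 0.10250

10.25%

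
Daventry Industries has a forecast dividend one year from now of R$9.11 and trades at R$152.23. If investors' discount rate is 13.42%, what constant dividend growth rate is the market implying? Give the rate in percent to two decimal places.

From P₀ = D₁/(r − g), the implied growth is g = r − D₁/P₀.
g = 0.1342 − 9.11/152.23 = 0.1342 − 0.05984 = 0.07436

7.44%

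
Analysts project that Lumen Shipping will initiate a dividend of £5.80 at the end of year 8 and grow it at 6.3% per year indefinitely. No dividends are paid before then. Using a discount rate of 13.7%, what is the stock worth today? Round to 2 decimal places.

Deferred-dividend DDM. At t=7 the remaining stream is a growing perpetuity with first payment D_8 = 5.80.
V_7 = D_8/(r−g) = 5.80/(0.137−0.063) = 78.3784
P₀ = V_7/(1+r)^7 = 78.3784/(1+0.137)^7 = 31.9060

£31.91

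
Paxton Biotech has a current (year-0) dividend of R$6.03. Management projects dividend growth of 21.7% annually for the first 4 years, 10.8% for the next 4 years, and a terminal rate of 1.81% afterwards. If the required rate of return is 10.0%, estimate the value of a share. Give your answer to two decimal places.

Three-stage DDM. Project D₁…D_8; terminal Gordon value at t=8 with g = 0.0181; discount at r = 0.1.
D_1 = 7.3385
D_2 = 8.9310
D_3 = 10.8690
D_4 = 13.2276
D_5 = 14.6561
D_6 = 16.2390
D_7 = 17.9928
D_8 = 19.9360
TV_8 = 20.2969/(0.1−0.0181) = 247.8250
P₀ = Σ Dₜ/(1+r)ᵗ + TV_8/(1+r)^8 = 183.6654

R$183.67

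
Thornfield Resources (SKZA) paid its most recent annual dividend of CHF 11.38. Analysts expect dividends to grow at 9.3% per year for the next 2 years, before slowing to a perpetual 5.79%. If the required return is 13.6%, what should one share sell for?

CHF 164.18

Two-stage DDM. Project D₁…D_2 at 0.093, terminal growth 0.0579, discount at r = 0.136.
D_1 = 12.4383
D_2 = 13.5951
Terminal value at t=2: TV = D_3/(r−g) = 14.3823/(0.136−0.0579) = 184.1519
P₀ = 12.4383/(1+0.136)^1 + 13.5951/(1+0.136)^2 + 184.1519/(1+0.136)^2 = 164.1826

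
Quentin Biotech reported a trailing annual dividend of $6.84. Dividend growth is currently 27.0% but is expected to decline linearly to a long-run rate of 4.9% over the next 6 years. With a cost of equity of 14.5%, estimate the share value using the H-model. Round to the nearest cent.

H-model: P₀ = D₀[(1+g_L) + H(g_S−g_L)]/(r−g_L), with H = 6/2 = 3.
P₀ = 6.84 × [(1+0.049) + 3×(0.27−0.049)] / (0.145−0.049)
   = 6.84 × 1.7120 / 0.096 = 121.9800

$121.98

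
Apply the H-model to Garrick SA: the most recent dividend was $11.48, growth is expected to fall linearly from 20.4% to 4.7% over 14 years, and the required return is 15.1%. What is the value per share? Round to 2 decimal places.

H-model: P₀ = D₀[(1+g_L) + H(g_S−g_L)]/(r−g_L), with H = 14/2 = 7.
P₀ = 11.48 × [(1+0.047) + 7×(0.204−0.047)] / (0.151−0.047)
   = 11.48 × 2.1460 / 0.104 = 236.8854

$236.89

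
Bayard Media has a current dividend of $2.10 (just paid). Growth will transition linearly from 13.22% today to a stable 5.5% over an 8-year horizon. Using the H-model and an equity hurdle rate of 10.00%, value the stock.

$63.64

H-model: P₀ = D₀[(1+g_L) + H(g_S−g_L)]/(r−g_L), with H = 8/2 = 4.
P₀ = 2.10 × [(1+0.055) + 4×(0.1322−0.055)] / (0.1−0.055)
   = 2.10 × 1.3638 / 0.045 = 63.6440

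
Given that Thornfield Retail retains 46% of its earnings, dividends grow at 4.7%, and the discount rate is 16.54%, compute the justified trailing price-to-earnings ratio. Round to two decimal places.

Payout ratio b = 1 − 0.46 = 0.54.
Justified trailing P/E = b(1+g)/(r−g) = 0.54×(1+0.047)/(0.1654−0.047) = 4.7752

4.78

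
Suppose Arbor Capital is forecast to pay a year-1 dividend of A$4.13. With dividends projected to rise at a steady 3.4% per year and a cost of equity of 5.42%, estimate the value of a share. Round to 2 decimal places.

A$204.46

Gordon growth model: P₀ = D₁/(r − g), with D₁ = 4.13 given directly.
P₀ = 4.1300 / (0.0542 − 0.034) = 4.1300 / 0.0202 = 204.4554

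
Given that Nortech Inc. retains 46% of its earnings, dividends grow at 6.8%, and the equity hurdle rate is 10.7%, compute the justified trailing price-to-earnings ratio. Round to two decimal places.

14.79

Payout ratio b = 1 − 0.46 = 0.54.
Justified trailing P/E = b(1+g)/(r−g) = 0.54×(1+0.068)/(0.107−0.068) = 14.7877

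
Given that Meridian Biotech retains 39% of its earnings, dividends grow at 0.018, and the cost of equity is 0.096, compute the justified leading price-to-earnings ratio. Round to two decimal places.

7.82

Payout ratio b = 1 − 0.39 = 0.61.
Justified leading P/E = b/(r−g) = 0.61/(0.096−0.018) = 7.8205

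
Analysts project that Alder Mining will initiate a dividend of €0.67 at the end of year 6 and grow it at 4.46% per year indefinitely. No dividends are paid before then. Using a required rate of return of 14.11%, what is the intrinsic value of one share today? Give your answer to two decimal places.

€3.59

Deferred-dividend DDM. At t=5 the remaining stream is a growing perpetuity with first payment D_6 = 0.67.
V_5 = D_6/(r−g) = 0.67/(0.1411−0.0446) = 6.9430
P₀ = V_5/(1+r)^5 = 6.9430/(1+0.1411)^5 = 3.5886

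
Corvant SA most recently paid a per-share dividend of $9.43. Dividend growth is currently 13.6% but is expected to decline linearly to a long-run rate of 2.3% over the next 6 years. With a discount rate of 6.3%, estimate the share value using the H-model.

$321.09

H-model: P₀ = D₀[(1+g_L) + H(g_S−g_L)]/(r−g_L), with H = 6/2 = 3.
P₀ = 9.43 × [(1+0.023) + 3×(0.136−0.023)] / (0.063−0.023)
   = 9.43 × 1.3620 / 0.04 = 321.0915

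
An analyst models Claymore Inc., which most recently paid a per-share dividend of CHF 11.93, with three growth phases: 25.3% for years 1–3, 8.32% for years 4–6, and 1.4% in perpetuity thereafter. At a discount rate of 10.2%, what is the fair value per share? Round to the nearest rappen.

Three-stage DDM. Project D₁…D_6; terminal Gordon value at t=6 with g = 0.014; discount at r = 0.102.
D_1 = 14.9483
D_2 = 18.7302
D_3 = 23.4689
D_4 = 25.4216
D_5 = 27.5366
D_6 = 29.8277
TV_6 = 30.2453/(0.102−0.014) = 343.6963
P₀ = Σ Dₜ/(1+r)ᵗ + TV_6/(1+r)^6 = 289.2649

CHF 289.26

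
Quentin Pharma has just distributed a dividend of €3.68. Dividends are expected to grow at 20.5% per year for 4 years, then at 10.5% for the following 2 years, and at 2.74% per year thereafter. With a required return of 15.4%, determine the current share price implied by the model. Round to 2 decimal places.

€57.17

Three-stage DDM. Project D₁…D_6; terminal Gordon value at t=6 with g = 0.0274; discount at r = 0.154.
D_1 = 4.4344
D_2 = 5.3435
D_3 = 6.4389
D_4 = 7.7588
D_5 = 8.5735
D_6 = 9.4737
TV_6 = 9.7333/(0.154−0.0274) = 76.8823
P₀ = Σ Dₜ/(1+r)ᵗ + TV_6/(1+r)^6 = 57.1733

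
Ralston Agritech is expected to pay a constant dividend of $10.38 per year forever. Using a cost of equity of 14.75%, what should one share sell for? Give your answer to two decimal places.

$70.37

Zero-growth DDM (perpetuity): P₀ = D/r = 10.38 / 0.1475 = 70.3729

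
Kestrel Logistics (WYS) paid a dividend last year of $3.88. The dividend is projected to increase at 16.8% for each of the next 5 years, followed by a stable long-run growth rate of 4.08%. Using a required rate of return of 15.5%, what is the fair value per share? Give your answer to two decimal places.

$57.46

Two-stage DDM. Project D₁…D_5 at 0.168, terminal growth 0.0408, discount at r = 0.155.
D_1 = 4.5318
D_2 = 5.2932
D_3 = 6.1824
D_4 = 7.2211
D_5 = 8.4342
Terminal value at t=5: TV = D_6/(r−g) = 8.7784/(0.155−0.0408) = 76.8683
P₀ = 4.5318/(1+0.155)^1 + 5.2932/(1+0.155)^2 + 6.1824/(1+0.155)^3 + 7.2211/(1+0.155)^4 + 8.4342/(1+0.155)^5 + 76.8683/(1+0.155)^5 = 57.4620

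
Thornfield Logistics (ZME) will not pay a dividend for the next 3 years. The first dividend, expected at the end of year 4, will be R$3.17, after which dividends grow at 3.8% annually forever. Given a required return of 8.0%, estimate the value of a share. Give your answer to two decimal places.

R$59.92

Deferred-dividend DDM. At t=3 the remaining stream is a growing perpetuity with first payment D_4 = 3.17.
V_3 = D_4/(r−g) = 3.17/(0.08−0.038) = 75.4762
P₀ = V_3/(1+r)^3 = 75.4762/(1+0.08)^3 = 59.9154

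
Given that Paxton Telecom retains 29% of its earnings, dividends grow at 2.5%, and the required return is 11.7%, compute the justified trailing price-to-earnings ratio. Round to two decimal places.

Payout ratio b = 1 − 0.29 = 0.71.
Justified trailing P/E = b(1+g)/(r−g) = 0.71×(1+0.025)/(0.117−0.025) = 7.9103

7.91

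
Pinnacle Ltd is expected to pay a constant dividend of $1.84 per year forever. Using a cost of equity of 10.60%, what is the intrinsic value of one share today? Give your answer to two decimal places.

Zero-growth DDM (perpetuity): P₀ = D/r = 1.84 / 0.106 = 17.3585

$17.36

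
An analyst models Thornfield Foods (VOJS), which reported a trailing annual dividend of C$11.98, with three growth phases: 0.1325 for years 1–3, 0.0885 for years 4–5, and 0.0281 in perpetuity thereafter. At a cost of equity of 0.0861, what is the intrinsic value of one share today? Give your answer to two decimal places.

Three-stage DDM. Project D₁…D_5; terminal Gordon value at t=5 with g = 0.0281; discount at r = 0.0861.
D_1 = 13.5674
D_2 = 15.3650
D_3 = 17.4009
D_4 = 18.9409
D_5 = 20.6171
TV_5 = 21.1965/(0.0861−0.0281) = 365.4565
P₀ = Σ Dₜ/(1+r)ᵗ + TV_5/(1+r)^5 = 308.1701

C$308.17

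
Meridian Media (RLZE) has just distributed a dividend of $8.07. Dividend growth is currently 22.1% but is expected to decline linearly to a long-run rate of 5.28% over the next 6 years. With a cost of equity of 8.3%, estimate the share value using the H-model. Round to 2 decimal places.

H-model: P₀ = D₀[(1+g_L) + H(g_S−g_L)]/(r−g_L), with H = 6/2 = 3.
P₀ = 8.07 × [(1+0.0528) + 3×(0.221−0.0528)] / (0.083−0.0528)
   = 8.07 × 1.5574 / 0.0302 = 416.1662

$416.17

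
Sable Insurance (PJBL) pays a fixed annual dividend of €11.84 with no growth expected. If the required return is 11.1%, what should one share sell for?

Zero-growth DDM (perpetuity): P₀ = D/r = 11.84 / 0.111 = 106.6667

€106.67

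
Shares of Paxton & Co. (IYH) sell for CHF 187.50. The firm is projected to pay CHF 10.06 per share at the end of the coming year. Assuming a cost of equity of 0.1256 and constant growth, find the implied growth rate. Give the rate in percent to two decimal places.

7.19%

From P₀ = D₁/(r − g), the implied growth is g = r − D₁/P₀.
g = 0.1256 − 10.06/187.50 = 0.1256 − 0.05365 = 0.07195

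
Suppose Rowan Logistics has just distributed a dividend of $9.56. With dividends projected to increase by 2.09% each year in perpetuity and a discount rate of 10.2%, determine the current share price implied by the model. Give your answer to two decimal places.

$120.34

Gordon growth model: P₀ = D₁/(r − g). D₁ = 9.56 × (1 + 0.0209) = 9.7598.
P₀ = 9.7598 / (0.102 − 0.0209) = 9.7598 / 0.0811 = 120.3428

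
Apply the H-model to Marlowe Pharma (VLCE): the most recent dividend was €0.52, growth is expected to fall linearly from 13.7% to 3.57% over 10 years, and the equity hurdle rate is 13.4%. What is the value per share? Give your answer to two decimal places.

€8.16

H-model: P₀ = D₀[(1+g_L) + H(g_S−g_L)]/(r−g_L), with H = 10/2 = 5.
P₀ = 0.52 × [(1+0.0357) + 5×(0.137−0.0357)] / (0.134−0.0357)
   = 0.52 × 1.5422 / 0.0983 = 8.1581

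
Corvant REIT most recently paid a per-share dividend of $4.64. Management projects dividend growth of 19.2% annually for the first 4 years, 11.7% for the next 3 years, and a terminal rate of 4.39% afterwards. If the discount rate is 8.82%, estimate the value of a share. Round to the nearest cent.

$214.79

Three-stage DDM. Project D₁…D_7; terminal Gordon value at t=7 with g = 0.0439; discount at r = 0.0882.
D_1 = 5.5309
D_2 = 6.5928
D_3 = 7.8586
D_4 = 9.3675
D_5 = 10.4635
D_6 = 11.6877
D_7 = 13.0552
TV_7 = 13.6283/(0.0882−0.0439) = 307.6364
P₀ = Σ Dₜ/(1+r)ᵗ + TV_7/(1+r)^7 = 214.7947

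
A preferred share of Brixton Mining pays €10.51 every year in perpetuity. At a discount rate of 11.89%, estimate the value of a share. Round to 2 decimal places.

Zero-growth DDM (perpetuity): P₀ = D/r = 10.51 / 0.1189 = 88.3936

€88.39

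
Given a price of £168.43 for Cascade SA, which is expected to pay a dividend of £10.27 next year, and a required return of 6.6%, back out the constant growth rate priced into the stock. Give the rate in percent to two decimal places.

From P₀ = D₁/(r − g), the implied growth is g = r − D₁/P₀.
g = 0.066 − 10.27/168.43 = 0.066 − 0.06097 = 0.00503

0.50%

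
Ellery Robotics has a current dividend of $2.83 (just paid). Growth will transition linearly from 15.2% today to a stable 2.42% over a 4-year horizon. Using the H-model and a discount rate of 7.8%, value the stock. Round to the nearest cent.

H-model: P₀ = D₀[(1+g_L) + H(g_S−g_L)]/(r−g_L), with H = 4/2 = 2.
P₀ = 2.83 × [(1+0.0242) + 2×(0.152−0.0242)] / (0.078−0.0242)
   = 2.83 × 1.2798 / 0.0538 = 67.3203

$67.32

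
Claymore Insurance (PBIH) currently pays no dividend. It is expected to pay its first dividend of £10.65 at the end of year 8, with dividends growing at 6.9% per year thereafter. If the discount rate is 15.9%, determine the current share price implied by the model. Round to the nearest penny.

£42.12

Deferred-dividend DDM. At t=7 the remaining stream is a growing perpetuity with first payment D_8 = 10.65.
V_7 = D_8/(r−g) = 10.65/(0.159−0.069) = 118.3333
P₀ = V_7/(1+r)^7 = 118.3333/(1+0.159)^7 = 42.1234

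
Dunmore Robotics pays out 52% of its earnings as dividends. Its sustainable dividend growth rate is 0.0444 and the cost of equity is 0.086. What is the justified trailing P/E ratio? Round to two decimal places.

Justified trailing P/E = b(1+g)/(r−g) = 0.52×(1+0.0444)/(0.086−0.0444) = 13.0550

13.06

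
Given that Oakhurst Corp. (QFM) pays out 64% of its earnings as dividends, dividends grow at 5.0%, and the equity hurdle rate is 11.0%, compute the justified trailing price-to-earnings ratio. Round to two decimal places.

11.20

Justified trailing P/E = b(1+g)/(r−g) = 0.64×(1+0.05)/(0.11−0.05) = 11.2000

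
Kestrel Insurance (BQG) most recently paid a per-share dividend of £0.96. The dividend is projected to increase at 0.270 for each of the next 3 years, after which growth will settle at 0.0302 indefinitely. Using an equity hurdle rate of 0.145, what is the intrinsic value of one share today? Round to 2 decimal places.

Two-stage DDM. Project D₁…D_3 at 0.27, terminal growth 0.0302, discount at r = 0.145.
D_1 = 1.2192
D_2 = 1.5484
D_3 = 1.9664
Terminal value at t=3: TV = D_4/(r−g) = 2.0258/(0.145−0.0302) = 17.6466
P₀ = 1.2192/(1+0.145)^1 + 1.5484/(1+0.145)^2 + 1.9664/(1+0.145)^3 + 17.6466/(1+0.145)^3 = 15.3115

£15.31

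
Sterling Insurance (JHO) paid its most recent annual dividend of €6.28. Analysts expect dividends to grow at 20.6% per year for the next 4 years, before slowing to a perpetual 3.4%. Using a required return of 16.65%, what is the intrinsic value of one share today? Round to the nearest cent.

€83.31

Two-stage DDM. Project D₁…D_4 at 0.206, terminal growth 0.034, discount at r = 0.1665.
D_1 = 7.5737
D_2 = 9.1339
D_3 = 11.0154
D_4 = 13.2846
Terminal value at t=4: TV = D_5/(r−g) = 13.7363/(0.1665−0.034) = 103.6701
P₀ = 7.5737/(1+0.1665)^1 + 9.1339/(1+0.1665)^2 + 11.0154/(1+0.1665)^3 + 13.2846/(1+0.1665)^4 + 103.6701/(1+0.1665)^4 = 83.3103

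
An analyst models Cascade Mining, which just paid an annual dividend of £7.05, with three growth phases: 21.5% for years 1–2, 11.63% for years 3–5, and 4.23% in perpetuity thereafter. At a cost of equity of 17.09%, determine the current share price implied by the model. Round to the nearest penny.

£88.93

Three-stage DDM. Project D₁…D_5; terminal Gordon value at t=5 with g = 0.0423; discount at r = 0.1709.
D_1 = 8.5657
D_2 = 10.4074
D_3 = 11.6178
D_4 = 12.9689
D_5 = 14.4772
TV_5 = 15.0896/(0.1709−0.0423) = 117.3373
P₀ = Σ Dₜ/(1+r)ᵗ + TV_5/(1+r)^5 = 88.9346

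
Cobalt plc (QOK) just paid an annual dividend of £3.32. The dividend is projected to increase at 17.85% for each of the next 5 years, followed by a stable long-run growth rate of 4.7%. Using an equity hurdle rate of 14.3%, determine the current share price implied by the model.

£60.40

Two-stage DDM. Project D₁…D_5 at 0.1785, terminal growth 0.047, discount at r = 0.143.
D_1 = 3.9126
D_2 = 4.6110
D_3 = 5.4341
D_4 = 6.4041
D_5 = 7.5472
Terminal value at t=5: TV = D_6/(r−g) = 7.9019/(0.143−0.047) = 82.3117
P₀ = 3.9126/(1+0.143)^1 + 4.6110/(1+0.143)^2 + 5.4341/(1+0.143)^3 + 6.4041/(1+0.143)^4 + 7.5472/(1+0.143)^5 + 82.3117/(1+0.143)^5 = 60.4043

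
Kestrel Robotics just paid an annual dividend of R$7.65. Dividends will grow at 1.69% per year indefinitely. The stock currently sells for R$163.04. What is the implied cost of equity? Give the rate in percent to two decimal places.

6.46%

Rearranging the constant-growth DDM: r = D₁/P₀ + g.
D₁ = 7.65 × (1 + 0.0169) = 7.7793.
r = 7.7793 / 163.04 + 0.0169 = 0.04771 + 0.0169 = 0.06461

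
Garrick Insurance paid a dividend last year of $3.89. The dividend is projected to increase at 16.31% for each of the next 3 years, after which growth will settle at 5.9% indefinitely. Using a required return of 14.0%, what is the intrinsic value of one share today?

Two-stage DDM. Project D₁…D_3 at 0.1631, terminal growth 0.059, discount at r = 0.14.
D_1 = 4.5245
D_2 = 5.2624
D_3 = 6.1207
Terminal value at t=3: TV = D_4/(r−g) = 6.4818/(0.14−0.059) = 80.0224
P₀ = 4.5245/(1+0.14)^1 + 5.2624/(1+0.14)^2 + 6.1207/(1+0.14)^3 + 80.0224/(1+0.14)^3 = 66.1622

$66.16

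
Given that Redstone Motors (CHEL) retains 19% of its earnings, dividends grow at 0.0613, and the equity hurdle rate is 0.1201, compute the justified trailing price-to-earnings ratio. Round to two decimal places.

14.62

Payout ratio b = 1 − 0.19 = 0.81.
Justified trailing P/E = b(1+g)/(r−g) = 0.81×(1+0.0613)/(0.1201−0.0613) = 14.6199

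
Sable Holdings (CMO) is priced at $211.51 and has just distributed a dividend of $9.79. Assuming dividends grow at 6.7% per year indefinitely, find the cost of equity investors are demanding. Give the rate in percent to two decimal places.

Rearranging the constant-growth DDM: r = D₁/P₀ + g.
D₁ = 9.79 × (1 + 0.067) = 10.4459.
r = 10.4459 / 211.51 + 0.067 = 0.04939 + 0.067 = 0.11639

11.64%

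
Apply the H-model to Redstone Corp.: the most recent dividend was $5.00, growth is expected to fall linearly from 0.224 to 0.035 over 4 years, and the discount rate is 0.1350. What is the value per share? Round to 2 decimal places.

$70.65

H-model: P₀ = D₀[(1+g_L) + H(g_S−g_L)]/(r−g_L), with H = 4/2 = 2.
P₀ = 5.00 × [(1+0.035) + 2×(0.224−0.035)] / (0.135−0.035)
   = 5.00 × 1.4130 / 0.1 = 70.6500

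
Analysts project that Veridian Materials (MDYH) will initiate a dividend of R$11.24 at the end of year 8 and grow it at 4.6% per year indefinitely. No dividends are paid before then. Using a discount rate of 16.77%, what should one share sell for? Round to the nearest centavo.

R$31.20

Deferred-dividend DDM. At t=7 the remaining stream is a growing perpetuity with first payment D_8 = 11.24.
V_7 = D_8/(r−g) = 11.24/(0.1677−0.046) = 92.3583
P₀ = V_7/(1+r)^7 = 92.3583/(1+0.1677)^7 = 31.2002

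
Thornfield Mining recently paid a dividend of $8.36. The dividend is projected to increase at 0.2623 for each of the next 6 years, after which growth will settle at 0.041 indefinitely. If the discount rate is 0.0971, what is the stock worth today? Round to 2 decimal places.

$444.23

Two-stage DDM. Project D₁…D_6 at 0.2623, terminal growth 0.041, discount at r = 0.0971.
D_1 = 10.5528
D_2 = 13.3208
D_3 = 16.8149
D_4 = 21.2254
D_5 = 26.7929
D_6 = 33.8206
Terminal value at t=6: TV = D_7/(r−g) = 35.2073/(0.0971−0.041) = 627.5808
P₀ = 10.5528/(1+0.0971)^1 + 13.3208/(1+0.0971)^2 + 16.8149/(1+0.0971)^3 + 21.2254/(1+0.0971)^4 + 26.7929/(1+0.0971)^5 + 33.8206/(1+0.0971)^6 + 627.5808/(1+0.0971)^6 = 444.2326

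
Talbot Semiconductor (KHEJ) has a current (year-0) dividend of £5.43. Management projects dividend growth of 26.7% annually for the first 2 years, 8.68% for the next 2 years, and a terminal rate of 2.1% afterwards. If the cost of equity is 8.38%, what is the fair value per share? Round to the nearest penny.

£149.99

Three-stage DDM. Project D₁…D_4; terminal Gordon value at t=4 with g = 0.021; discount at r = 0.0838.
D_1 = 6.8798
D_2 = 8.7167
D_3 = 9.4733
D_4 = 10.2956
TV_4 = 10.5118/(0.0838−0.021) = 167.3857
P₀ = Σ Dₜ/(1+r)ᵗ + TV_4/(1+r)^4 = 149.9892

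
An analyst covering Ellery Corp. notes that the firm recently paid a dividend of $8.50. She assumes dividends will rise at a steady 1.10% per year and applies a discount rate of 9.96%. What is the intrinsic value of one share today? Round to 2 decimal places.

Gordon growth model: P₀ = D₁/(r − g). D₁ = 8.50 × (1 + 0.011) = 8.5935.
P₀ = 8.5935 / (0.0996 − 0.011) = 8.5935 / 0.0886 = 96.9921

$96.99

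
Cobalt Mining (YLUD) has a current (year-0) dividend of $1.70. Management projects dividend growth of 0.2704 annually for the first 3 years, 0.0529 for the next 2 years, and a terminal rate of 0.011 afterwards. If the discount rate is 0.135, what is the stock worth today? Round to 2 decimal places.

$27.41

Three-stage DDM. Project D₁…D_5; terminal Gordon value at t=5 with g = 0.011; discount at r = 0.135.
D_1 = 2.1597
D_2 = 2.7437
D_3 = 3.4855
D_4 = 3.6699
D_5 = 3.8641
TV_5 = 3.9066/(0.135−0.011) = 31.5046
P₀ = Σ Dₜ/(1+r)ᵗ + TV_5/(1+r)^5 = 27.4055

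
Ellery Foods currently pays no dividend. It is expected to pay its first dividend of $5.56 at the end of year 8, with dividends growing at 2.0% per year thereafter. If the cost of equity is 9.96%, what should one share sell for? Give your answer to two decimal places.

Deferred-dividend DDM. At t=7 the remaining stream is a growing perpetuity with first payment D_8 = 5.56.
V_7 = D_8/(r−g) = 5.56/(0.0996−0.02) = 69.8492
P₀ = V_7/(1+r)^7 = 69.8492/(1+0.0996)^7 = 35.9351

$35.94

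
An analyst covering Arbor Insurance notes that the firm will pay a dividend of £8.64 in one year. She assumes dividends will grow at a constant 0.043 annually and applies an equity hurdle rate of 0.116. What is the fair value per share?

Gordon growth model: P₀ = D₁/(r − g), with D₁ = 8.64 given directly.
P₀ = 8.6400 / (0.116 − 0.043) = 8.6400 / 0.073 = 118.3562

£118.36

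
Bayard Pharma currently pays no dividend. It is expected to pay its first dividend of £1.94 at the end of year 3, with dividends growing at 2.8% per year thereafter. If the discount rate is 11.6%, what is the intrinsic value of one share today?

Deferred-dividend DDM. At t=2 the remaining stream is a growing perpetuity with first payment D_3 = 1.94.
V_2 = D_3/(r−g) = 1.94/(0.116−0.028) = 22.0455
P₀ = V_2/(1+r)^2 = 22.0455/(1+0.116)^2 = 17.7007

£17.70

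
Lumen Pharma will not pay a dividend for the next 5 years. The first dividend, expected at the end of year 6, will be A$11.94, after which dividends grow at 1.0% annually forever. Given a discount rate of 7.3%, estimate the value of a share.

A$133.25

Deferred-dividend DDM. At t=5 the remaining stream is a growing perpetuity with first payment D_6 = 11.94.
V_5 = D_6/(r−g) = 11.94/(0.073−0.01) = 189.5238
P₀ = V_5/(1+r)^5 = 189.5238/(1+0.073)^5 = 133.2494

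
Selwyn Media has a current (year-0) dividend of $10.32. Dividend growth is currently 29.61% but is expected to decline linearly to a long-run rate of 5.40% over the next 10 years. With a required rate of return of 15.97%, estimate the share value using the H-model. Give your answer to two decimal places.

$221.09

H-model: P₀ = D₀[(1+g_L) + H(g_S−g_L)]/(r−g_L), with H = 10/2 = 5.
P₀ = 10.32 × [(1+0.054) + 5×(0.2961−0.054)] / (0.1597−0.054)
   = 10.32 × 2.2645 / 0.1057 = 221.0940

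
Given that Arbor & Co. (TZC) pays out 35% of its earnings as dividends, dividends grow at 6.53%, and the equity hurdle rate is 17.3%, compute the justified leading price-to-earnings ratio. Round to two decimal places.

Justified leading P/E = b/(r−g) = 0.35/(0.173−0.0653) = 3.2498

3.25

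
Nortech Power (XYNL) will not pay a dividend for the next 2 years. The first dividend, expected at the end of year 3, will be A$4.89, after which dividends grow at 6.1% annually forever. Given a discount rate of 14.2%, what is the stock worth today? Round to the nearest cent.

A$46.29

Deferred-dividend DDM. At t=2 the remaining stream is a growing perpetuity with first payment D_3 = 4.89.
V_2 = D_3/(r−g) = 4.89/(0.142−0.061) = 60.3704
P₀ = V_2/(1+r)^2 = 60.3704/(1+0.142)^2 = 46.2905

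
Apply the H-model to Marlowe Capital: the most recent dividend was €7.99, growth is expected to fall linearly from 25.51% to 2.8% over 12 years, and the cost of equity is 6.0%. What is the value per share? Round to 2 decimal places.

€596.90

H-model: P₀ = D₀[(1+g_L) + H(g_S−g_L)]/(r−g_L), with H = 12/2 = 6.
P₀ = 7.99 × [(1+0.028) + 6×(0.2551−0.028)] / (0.06−0.028)
   = 7.99 × 2.3906 / 0.032 = 596.9029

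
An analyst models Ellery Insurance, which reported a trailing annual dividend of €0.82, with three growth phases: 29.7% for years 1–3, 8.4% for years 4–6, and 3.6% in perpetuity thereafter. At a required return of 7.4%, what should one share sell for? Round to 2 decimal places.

€48.53

Three-stage DDM. Project D₁…D_6; terminal Gordon value at t=6 with g = 0.036; discount at r = 0.074.
D_1 = 1.0635
D_2 = 1.3794
D_3 = 1.7891
D_4 = 1.9394
D_5 = 2.1023
D_6 = 2.2789
TV_6 = 2.3609/(0.074−0.036) = 62.1295
P₀ = Σ Dₜ/(1+r)ᵗ + TV_6/(1+r)^6 = 48.5270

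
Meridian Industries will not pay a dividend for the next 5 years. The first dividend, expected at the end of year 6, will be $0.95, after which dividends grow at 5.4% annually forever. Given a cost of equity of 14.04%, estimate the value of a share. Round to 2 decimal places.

Deferred-dividend DDM. At t=5 the remaining stream is a growing perpetuity with first payment D_6 = 0.95.
V_5 = D_6/(r−g) = 0.95/(0.1404−0.054) = 10.9954
P₀ = V_5/(1+r)^5 = 10.9954/(1+0.1404)^5 = 5.7006

$5.70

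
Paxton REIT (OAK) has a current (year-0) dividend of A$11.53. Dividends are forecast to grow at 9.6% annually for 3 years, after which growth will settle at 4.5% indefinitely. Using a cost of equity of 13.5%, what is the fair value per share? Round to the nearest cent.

Two-stage DDM. Project D₁…D_3 at 0.096, terminal growth 0.045, discount at r = 0.135.
D_1 = 12.6369
D_2 = 13.8500
D_3 = 15.1796
Terminal value at t=3: TV = D_4/(r−g) = 15.8627/(0.135−0.045) = 176.2523
P₀ = 12.6369/(1+0.135)^1 + 13.8500/(1+0.135)^2 + 15.1796/(1+0.135)^3 + 176.2523/(1+0.135)^3 = 152.8113

A$152.81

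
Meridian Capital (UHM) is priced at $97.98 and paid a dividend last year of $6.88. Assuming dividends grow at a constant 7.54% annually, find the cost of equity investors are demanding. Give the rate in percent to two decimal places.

Rearranging the constant-growth DDM: r = D₁/P₀ + g.
D₁ = 6.88 × (1 + 0.0754) = 7.3988.
r = 7.3988 / 97.98 + 0.0754 = 0.07551 + 0.0754 = 0.15091

15.09%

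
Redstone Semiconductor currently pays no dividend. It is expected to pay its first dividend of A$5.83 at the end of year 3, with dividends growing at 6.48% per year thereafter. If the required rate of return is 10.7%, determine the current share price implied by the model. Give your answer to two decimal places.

Deferred-dividend DDM. At t=2 the remaining stream is a growing perpetuity with first payment D_3 = 5.83.
V_2 = D_3/(r−g) = 5.83/(0.107−0.0648) = 138.1517
P₀ = V_2/(1+r)^2 = 138.1517/(1+0.107)^2 = 112.7355

A$112.74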